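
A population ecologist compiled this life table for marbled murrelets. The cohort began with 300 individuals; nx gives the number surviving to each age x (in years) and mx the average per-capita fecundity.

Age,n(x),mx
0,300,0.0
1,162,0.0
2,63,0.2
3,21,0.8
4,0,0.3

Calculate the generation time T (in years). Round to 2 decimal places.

lx = nx/n0 = nx/300: 1, 0.54, 0.21, 0.07, 0
lx·mx: 0, 0, 0.042, 0.056, 0 → R0 = 0.098
x·lx·mx: 0, 0, 0.084, 0.168, 0 → Σ = 0.252
T = 0.252 / 0.098 = 2.571429… → 2.57

2.57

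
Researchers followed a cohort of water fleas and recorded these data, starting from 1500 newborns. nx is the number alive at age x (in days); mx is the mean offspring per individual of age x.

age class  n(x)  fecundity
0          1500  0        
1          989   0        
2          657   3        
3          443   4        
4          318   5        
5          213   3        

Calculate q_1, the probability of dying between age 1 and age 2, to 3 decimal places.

lx = nx/n0 = nx/1500: 1, 0.65933…, 0.438, 0.29533…, 0.212, 0.142
q_1 = (l_1 − l_2) / l_1 = (0.659333… − 0.438) / 0.659333…
     = 0.221333… / 0.659333… = 0.335693… → 0.336

0.336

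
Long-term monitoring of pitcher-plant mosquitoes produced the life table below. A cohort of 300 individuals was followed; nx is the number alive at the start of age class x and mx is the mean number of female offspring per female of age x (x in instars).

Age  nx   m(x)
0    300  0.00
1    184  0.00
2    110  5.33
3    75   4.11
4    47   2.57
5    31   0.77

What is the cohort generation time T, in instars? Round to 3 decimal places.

lx = nx/n0 = nx/300: 1, 0.61333…, 0.36667…, 0.25, 0.15667…, 0.10333…
lx·mx: 0, 0, 1.954333…, 1.0275, 0.402633…, 0.079567… → R0 = 3.464033…
x·lx·mx: 0, 0, 3.908667…, 3.0825, 1.610533…, 0.397833… → Σ = 8.999533…
T = 8.999533… / 3.464033… = 2.597993… → 2.598

2.598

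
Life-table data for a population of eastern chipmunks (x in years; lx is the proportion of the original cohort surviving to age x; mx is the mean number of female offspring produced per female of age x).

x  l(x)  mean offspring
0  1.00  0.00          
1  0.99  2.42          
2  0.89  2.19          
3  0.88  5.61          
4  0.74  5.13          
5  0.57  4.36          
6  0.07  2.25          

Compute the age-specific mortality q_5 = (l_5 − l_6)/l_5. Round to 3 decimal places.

0.877

q_5 = (l_5 − l_6) / l_5 = (0.57 − 0.07) / 0.57
     = 0.5 / 0.57 = 0.877193… → 0.877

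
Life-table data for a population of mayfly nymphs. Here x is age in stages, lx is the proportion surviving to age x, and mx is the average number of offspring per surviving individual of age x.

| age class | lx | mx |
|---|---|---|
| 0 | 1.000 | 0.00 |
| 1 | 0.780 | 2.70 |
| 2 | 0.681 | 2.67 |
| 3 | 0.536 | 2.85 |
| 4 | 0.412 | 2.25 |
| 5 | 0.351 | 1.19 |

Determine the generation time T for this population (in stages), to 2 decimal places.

2.37

lx·mx: 0, 2.106, 1.81827, 1.5276, 0.927, 0.41769 → R0 = 6.79656
x·lx·mx: 0, 2.106, 3.63654, 4.5828, 3.708, 2.08845 → Σ = 16.12179
T = 16.12179 / 6.79656 = 2.372051… → 2.37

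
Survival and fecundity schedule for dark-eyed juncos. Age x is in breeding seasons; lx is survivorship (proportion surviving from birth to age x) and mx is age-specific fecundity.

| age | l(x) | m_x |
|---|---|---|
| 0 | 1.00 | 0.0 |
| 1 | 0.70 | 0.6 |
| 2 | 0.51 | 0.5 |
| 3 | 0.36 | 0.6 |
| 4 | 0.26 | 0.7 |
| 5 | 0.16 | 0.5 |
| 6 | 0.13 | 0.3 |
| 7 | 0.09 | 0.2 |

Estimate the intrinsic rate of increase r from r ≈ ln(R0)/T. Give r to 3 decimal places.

0.075

R0 = Σ lx·mx = 0 + 0.42 + 0.255 + 0.216 + 0.182 + 0.08 + 0.039 + 0.018 = 1.21
Σ x·lx·mx = 3.066; T = 3.066/1.21 = 2.53388…
r ≈ ln(R0)/T = ln(1.21)/2.53388… = 0.07523… → 0.075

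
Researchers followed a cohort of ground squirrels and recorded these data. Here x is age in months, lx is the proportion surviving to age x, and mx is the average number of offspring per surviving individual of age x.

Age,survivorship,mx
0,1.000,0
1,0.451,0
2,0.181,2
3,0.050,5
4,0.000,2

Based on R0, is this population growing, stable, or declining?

declining

R0 = Σ lx·mx = 0 + 0 + 0.362 + 0.25 + 0 = 0.612
R0 < 1, so the population is declining.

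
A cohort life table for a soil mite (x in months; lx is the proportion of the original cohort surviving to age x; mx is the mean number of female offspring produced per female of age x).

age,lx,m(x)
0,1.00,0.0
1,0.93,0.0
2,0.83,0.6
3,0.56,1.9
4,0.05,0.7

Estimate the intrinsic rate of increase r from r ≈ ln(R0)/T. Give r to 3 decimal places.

R0 = Σ lx·mx = 0 + 0 + 0.498 + 1.064 + 0.035 = 1.597
Σ x·lx·mx = 4.328; T = 4.328/1.597 = 2.71008…
r ≈ ln(R0)/T = ln(1.597)/2.71008… = 0.17274… → 0.173

0.173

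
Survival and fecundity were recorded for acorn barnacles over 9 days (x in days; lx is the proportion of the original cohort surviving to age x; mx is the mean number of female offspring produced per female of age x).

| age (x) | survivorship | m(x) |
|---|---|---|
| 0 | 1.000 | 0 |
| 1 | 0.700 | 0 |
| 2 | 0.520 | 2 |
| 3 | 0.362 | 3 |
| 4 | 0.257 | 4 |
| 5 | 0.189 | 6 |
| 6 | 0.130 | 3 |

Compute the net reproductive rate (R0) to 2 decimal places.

4.68

lx·mx by age: 0, 0, 1.04, 1.086, 1.028, 1.134, 0.39
R0 = Σ lx·mx = 4.678 → 4.68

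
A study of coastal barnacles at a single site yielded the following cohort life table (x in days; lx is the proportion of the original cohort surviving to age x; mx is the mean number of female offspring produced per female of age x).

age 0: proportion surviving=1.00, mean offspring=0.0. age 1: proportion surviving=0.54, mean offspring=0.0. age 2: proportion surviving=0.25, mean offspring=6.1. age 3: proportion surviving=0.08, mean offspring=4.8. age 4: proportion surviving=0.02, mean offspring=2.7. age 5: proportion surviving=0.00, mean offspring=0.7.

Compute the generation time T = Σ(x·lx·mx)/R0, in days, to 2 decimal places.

2.25

lx·mx: 0, 0, 1.525, 0.384, 0.054, 0 → R0 = 1.963
x·lx·mx: 0, 0, 3.05, 1.152, 0.216, 0 → Σ = 4.418
T = 4.418 / 1.963 = 2.250637… → 2.25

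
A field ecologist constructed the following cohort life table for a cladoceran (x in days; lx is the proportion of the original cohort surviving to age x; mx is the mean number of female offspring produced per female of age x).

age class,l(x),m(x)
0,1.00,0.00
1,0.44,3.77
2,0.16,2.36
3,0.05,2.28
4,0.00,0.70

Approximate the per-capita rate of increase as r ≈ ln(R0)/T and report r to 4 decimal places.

0.5974

R0 = Σ lx·mx = 0 + 1.6588 + 0.3776 + 0.114 + 0 = 2.1504
Σ x·lx·mx = 2.756; T = 2.756/2.1504 = 1.28162…
r ≈ ln(R0)/T = ln(2.1504)/1.28162… = 0.59741… → 0.5974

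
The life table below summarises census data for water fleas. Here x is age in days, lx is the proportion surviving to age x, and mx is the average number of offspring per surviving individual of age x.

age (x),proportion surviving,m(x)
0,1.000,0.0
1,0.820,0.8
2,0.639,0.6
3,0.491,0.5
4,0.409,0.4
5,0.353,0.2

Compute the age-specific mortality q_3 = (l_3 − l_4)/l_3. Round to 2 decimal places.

q_3 = (l_3 − l_4) / l_3 = (0.491 − 0.409) / 0.491
     = 0.082 / 0.491 = 0.167006… → 0.17

0.17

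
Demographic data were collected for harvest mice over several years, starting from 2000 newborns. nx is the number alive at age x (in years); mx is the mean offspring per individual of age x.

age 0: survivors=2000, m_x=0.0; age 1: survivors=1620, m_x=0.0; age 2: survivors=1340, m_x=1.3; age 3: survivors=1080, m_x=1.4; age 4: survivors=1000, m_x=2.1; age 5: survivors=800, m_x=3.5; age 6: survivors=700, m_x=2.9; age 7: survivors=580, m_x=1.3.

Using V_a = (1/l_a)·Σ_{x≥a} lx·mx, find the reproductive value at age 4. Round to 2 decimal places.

lx = nx/n0 = nx/2000: 1, 0.81, 0.67, 0.54, 0.5, 0.4, 0.35, 0.29
lx·mx for x ≥ 4: 1.05, 1.4, 1.015, 0.377 → sum = 3.842
V_4 = 3.842 / l_4 = 3.842 / 0.5 = 7.684 → 7.68

7.68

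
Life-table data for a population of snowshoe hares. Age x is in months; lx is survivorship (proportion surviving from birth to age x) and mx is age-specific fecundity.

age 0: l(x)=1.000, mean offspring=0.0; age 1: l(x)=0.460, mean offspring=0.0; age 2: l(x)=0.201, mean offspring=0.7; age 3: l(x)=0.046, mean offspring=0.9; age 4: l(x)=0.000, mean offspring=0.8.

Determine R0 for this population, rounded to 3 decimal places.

0.182

lx·mx by age: 0, 0, 0.1407, 0.0414, 0
R0 = Σ lx·mx = 0.1821 → 0.182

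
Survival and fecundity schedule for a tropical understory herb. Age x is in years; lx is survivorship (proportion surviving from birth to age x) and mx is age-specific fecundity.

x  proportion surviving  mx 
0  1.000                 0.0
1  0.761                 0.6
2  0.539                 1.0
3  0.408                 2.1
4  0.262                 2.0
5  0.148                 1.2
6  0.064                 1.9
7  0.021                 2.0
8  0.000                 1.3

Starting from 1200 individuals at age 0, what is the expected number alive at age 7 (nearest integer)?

25

Expected survivors = N0 · l_7 = 1200 × 0.021 = 25.2 → 25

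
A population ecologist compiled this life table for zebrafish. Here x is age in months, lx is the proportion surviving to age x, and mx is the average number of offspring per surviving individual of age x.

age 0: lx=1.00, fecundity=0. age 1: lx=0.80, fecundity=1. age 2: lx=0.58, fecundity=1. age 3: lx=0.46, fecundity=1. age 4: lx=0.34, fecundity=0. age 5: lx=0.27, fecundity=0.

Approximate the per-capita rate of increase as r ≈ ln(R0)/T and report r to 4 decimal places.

R0 = Σ lx·mx = 0 + 0.8 + 0.58 + 0.46 + 0 + 0 = 1.84
Σ x·lx·mx = 3.34; T = 3.34/1.84 = 1.81522…
r ≈ ln(R0)/T = ln(1.84)/1.81522… = 0.335919… → 0.3359

0.3359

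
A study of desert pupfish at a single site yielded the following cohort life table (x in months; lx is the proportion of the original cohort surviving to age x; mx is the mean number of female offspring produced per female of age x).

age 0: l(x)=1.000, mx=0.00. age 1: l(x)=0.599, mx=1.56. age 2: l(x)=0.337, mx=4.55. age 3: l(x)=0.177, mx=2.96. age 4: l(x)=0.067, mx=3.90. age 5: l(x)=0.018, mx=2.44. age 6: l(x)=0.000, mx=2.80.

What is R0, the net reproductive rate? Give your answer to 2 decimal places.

lx·mx by age: 0, 0.93444, 1.53335, 0.52392, 0.2613, 0.04392, 0
R0 = Σ lx·mx = 3.29693 → 3.30

3.30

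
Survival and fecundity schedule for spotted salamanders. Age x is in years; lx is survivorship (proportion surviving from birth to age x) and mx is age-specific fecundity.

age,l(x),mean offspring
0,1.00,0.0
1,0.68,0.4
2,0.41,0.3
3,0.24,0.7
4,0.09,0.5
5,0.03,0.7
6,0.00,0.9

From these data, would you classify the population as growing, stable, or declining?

R0 = Σ lx·mx = 0 + 0.272 + 0.123 + 0.168 + 0.045 + 0.021 + 0 = 0.629
R0 < 1, so the population is declining.

declining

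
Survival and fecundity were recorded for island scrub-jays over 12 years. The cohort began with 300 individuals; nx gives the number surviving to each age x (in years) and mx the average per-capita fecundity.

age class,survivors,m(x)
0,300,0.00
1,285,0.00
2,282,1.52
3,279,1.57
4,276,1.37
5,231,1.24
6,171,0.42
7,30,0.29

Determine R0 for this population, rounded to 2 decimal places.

5.37

lx = nx/n0 = nx/300: 1, 0.95, 0.94, 0.93, 0.92, 0.77, 0.57, 0.1
lx·mx by age: 0, 0, 1.4288, 1.4601, 1.2604, 0.9548, 0.2394, 0.029
R0 = Σ lx·mx = 5.3725 → 5.37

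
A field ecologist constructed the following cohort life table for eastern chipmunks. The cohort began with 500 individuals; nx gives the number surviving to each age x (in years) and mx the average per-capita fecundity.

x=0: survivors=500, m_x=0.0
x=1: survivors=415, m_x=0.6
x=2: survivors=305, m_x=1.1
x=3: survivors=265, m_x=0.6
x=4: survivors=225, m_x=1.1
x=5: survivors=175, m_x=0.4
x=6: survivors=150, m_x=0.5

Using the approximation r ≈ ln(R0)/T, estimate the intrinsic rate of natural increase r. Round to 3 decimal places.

lx = nx/n0 = nx/500: 1, 0.83, 0.61, 0.53, 0.45, 0.35, 0.3
R0 = Σ lx·mx = 0 + 0.498 + 0.671 + 0.318 + 0.495 + 0.14 + 0.15 = 2.272
Σ x·lx·mx = 6.374; T = 6.374/2.272 = 2.80546…
r ≈ ln(R0)/T = ln(2.272)/2.80546… = 0.29252… → 0.293

0.293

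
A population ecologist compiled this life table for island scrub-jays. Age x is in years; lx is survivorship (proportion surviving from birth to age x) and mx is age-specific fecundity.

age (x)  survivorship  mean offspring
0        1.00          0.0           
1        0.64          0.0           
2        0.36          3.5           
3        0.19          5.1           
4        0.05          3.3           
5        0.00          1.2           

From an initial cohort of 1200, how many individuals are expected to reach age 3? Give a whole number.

228

Expected survivors = N0 · l_3 = 1200 × 0.19 = 228 → 228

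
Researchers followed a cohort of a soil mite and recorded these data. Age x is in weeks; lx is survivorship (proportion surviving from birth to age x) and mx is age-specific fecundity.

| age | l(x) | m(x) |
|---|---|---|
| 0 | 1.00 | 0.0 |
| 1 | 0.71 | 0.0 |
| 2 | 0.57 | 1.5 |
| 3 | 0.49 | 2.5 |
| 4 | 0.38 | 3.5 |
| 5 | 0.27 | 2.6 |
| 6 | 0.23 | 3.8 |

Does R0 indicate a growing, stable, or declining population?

growing

R0 = Σ lx·mx = 0 + 0 + 0.855 + 1.225 + 1.33 + 0.702 + 0.874 = 4.986
R0 > 1, so the population is growing.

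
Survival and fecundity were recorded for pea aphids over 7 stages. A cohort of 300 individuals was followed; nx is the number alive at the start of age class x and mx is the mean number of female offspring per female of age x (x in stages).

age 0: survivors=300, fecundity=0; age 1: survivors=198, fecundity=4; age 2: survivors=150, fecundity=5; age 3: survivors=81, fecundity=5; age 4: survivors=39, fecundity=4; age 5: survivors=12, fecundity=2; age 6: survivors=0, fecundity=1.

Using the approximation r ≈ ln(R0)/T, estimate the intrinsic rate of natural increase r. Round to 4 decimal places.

0.9800

lx = nx/n0 = nx/300: 1, 0.66, 0.5, 0.27, 0.13, 0.04, 0
R0 = Σ lx·mx = 0 + 2.64 + 2.5 + 1.35 + 0.52 + 0.08 + 0 = 7.09
Σ x·lx·mx = 14.17; T = 14.17/7.09 = 1.99859…
r ≈ ln(R0)/T = ln(7.09)/1.99859… = 0.980034… → 0.9800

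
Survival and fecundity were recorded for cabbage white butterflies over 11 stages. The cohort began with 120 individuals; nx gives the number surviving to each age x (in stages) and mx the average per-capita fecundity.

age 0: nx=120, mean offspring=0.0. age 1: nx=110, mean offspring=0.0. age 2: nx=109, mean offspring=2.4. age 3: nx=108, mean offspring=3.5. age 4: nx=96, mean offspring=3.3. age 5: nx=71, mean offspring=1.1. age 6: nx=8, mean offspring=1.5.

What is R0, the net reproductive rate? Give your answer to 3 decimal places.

lx = nx/n0 = nx/120: 1, 0.91667…, 0.90833…, 0.9, 0.8, 0.59167…, 0.06667…
lx·mx by age: 0, 0, 2.18…, 3.15, 2.64, 0.650833…, 0.1…
R0 = Σ lx·mx = 8.720833… → 8.721

8.721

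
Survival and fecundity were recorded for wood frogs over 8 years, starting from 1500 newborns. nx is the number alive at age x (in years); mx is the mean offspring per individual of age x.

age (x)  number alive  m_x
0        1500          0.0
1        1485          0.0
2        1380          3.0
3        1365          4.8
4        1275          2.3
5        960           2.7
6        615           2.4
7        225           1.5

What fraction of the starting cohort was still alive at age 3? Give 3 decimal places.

l_3 = n_3/n_0 = 1365/1500 = 0.91 → 0.910

0.910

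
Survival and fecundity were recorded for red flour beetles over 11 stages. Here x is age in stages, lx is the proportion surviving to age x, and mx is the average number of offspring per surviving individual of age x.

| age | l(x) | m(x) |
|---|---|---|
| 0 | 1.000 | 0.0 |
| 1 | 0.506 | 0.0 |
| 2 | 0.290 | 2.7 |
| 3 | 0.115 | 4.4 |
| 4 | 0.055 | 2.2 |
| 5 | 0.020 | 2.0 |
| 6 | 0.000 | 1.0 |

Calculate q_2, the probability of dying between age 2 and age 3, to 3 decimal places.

0.603

q_2 = (l_2 − l_3) / l_2 = (0.29 − 0.115) / 0.29
     = 0.175 / 0.29 = 0.603448… → 0.603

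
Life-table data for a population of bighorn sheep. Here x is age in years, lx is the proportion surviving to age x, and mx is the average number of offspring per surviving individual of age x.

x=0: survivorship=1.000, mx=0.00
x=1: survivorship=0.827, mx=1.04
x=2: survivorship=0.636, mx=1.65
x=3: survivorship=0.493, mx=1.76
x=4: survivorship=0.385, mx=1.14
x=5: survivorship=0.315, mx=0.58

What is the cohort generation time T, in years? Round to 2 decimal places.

lx·mx: 0, 0.86008, 1.0494, 0.86768, 0.4389, 0.1827 → R0 = 3.39876
x·lx·mx: 0, 0.86008, 2.0988, 2.60304, 1.7556, 0.9135 → Σ = 8.23102
T = 8.23102 / 3.39876 = 2.421771… → 2.42

2.42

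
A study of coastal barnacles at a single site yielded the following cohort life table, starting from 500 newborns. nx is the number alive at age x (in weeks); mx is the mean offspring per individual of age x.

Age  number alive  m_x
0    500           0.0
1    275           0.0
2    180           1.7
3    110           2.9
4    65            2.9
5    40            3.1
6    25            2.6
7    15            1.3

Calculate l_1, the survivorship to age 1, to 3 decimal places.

l_1 = n_1/n_0 = 275/500 = 0.55 → 0.550

0.550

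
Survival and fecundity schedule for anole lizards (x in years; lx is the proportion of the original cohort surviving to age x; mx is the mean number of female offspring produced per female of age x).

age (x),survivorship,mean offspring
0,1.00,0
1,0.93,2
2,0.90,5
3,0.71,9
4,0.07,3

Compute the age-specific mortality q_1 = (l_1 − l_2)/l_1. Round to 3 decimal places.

0.032

q_1 = (l_1 − l_2) / l_1 = (0.93 − 0.9) / 0.93
     = 0.03 / 0.93 = 0.032258… → 0.032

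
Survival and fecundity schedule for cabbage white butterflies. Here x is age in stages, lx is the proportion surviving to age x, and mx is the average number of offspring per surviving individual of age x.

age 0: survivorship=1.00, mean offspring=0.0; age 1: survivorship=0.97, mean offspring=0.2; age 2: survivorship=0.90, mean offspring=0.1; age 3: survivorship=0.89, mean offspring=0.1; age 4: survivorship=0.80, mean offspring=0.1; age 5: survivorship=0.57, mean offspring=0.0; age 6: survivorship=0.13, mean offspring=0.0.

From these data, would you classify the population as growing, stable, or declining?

declining

R0 = Σ lx·mx = 0 + 0.194 + 0.09 + 0.089 + 0.08 + 0 + 0 = 0.453
R0 < 1, so the population is declining.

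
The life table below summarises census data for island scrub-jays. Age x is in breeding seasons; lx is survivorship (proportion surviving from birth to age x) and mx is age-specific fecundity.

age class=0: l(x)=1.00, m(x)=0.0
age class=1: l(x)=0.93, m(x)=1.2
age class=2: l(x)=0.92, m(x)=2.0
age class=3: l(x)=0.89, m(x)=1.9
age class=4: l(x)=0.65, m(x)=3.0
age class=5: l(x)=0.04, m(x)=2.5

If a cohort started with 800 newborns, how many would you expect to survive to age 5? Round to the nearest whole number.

Expected survivors = N0 · l_5 = 800 × 0.04 = 32 → 32

32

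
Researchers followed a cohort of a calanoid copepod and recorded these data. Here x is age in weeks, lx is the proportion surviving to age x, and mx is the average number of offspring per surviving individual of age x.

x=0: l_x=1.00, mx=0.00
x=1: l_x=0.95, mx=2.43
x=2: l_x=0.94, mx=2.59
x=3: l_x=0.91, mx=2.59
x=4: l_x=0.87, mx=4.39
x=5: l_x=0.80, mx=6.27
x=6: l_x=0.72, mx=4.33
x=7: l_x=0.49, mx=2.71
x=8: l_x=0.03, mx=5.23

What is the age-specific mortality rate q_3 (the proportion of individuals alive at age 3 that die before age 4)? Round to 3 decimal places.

0.044

q_3 = (l_3 − l_4) / l_3 = (0.91 − 0.87) / 0.91
     = 0.04 / 0.91 = 0.043956… → 0.044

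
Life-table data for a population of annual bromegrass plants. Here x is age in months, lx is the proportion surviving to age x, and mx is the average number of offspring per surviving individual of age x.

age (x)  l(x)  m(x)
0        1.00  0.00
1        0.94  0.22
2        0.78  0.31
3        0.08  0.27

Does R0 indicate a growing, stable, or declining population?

declining

R0 = Σ lx·mx = 0 + 0.2068 + 0.2418 + 0.0216 = 0.4702
R0 < 1, so the population is declining.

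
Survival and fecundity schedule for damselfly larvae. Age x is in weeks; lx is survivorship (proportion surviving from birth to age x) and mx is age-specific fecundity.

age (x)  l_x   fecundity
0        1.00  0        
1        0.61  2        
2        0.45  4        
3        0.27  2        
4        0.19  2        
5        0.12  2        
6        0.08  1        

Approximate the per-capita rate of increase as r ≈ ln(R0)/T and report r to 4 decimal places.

0.6404

R0 = Σ lx·mx = 0 + 1.22 + 1.8 + 0.54 + 0.38 + 0.24 + 0.08 = 4.26
Σ x·lx·mx = 9.64; T = 9.64/4.26 = 2.26291…
r ≈ ln(R0)/T = ln(4.26)/2.26291… = 0.640445… → 0.6404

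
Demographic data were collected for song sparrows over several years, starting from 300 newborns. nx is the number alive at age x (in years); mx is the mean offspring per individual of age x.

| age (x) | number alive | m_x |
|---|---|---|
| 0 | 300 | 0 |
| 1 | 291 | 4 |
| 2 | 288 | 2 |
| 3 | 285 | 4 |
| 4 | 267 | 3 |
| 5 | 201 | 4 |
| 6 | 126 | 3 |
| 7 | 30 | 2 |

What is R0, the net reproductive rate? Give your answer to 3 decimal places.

16.410

lx = nx/n0 = nx/300: 1, 0.97, 0.96, 0.95, 0.89, 0.67, 0.42, 0.1
lx·mx by age: 0, 3.88, 1.92, 3.8, 2.67, 2.68, 1.26, 0.2
R0 = Σ lx·mx = 16.41 → 16.410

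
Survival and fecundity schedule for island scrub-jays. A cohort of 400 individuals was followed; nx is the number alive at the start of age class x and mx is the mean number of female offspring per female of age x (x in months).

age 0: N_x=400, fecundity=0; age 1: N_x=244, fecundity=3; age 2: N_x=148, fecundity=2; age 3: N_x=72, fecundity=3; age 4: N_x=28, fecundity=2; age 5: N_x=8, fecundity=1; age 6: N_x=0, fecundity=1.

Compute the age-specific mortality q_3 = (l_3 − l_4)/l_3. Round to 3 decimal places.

lx = nx/n0 = nx/400: 1, 0.61, 0.37, 0.18, 0.07, 0.02, 0
q_3 = (l_3 − l_4) / l_3 = (0.18 − 0.07) / 0.18
     = 0.11 / 0.18 = 0.611111… → 0.611

0.611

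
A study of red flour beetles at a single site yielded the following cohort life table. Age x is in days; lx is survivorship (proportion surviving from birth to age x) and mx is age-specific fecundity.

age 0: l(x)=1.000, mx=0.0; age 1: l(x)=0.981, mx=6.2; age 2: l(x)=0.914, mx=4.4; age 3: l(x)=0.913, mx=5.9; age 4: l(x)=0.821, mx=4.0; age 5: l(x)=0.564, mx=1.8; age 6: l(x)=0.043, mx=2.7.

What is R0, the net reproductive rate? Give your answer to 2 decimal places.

19.91

lx·mx by age: 0, 6.0822, 4.0216, 5.3867, 3.284, 1.0152, 0.1161
R0 = Σ lx·mx = 19.9058 → 19.91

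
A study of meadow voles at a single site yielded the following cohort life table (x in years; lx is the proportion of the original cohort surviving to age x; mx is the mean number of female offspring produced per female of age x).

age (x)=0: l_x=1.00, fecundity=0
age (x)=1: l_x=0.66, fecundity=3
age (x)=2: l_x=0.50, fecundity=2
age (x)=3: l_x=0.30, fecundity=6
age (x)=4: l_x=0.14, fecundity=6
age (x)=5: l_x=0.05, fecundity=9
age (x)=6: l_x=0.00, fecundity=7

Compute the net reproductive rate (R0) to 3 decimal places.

6.070

lx·mx by age: 0, 1.98, 1, 1.8, 0.84, 0.45, 0
R0 = Σ lx·mx = 6.07 → 6.070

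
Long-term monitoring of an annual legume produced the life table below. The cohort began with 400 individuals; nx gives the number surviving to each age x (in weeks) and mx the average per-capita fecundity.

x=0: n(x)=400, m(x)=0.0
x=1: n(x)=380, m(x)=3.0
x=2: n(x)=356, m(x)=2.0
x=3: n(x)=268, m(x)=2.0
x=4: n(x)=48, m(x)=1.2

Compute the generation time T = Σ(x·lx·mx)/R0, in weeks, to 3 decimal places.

lx = nx/n0 = nx/400: 1, 0.95, 0.89, 0.67, 0.12
lx·mx: 0, 2.85, 1.78, 1.34, 0.144 → R0 = 6.114
x·lx·mx: 0, 2.85, 3.56, 4.02, 0.576 → Σ = 11.006
T = 11.006 / 6.114 = 1.800131… → 1.800

1.800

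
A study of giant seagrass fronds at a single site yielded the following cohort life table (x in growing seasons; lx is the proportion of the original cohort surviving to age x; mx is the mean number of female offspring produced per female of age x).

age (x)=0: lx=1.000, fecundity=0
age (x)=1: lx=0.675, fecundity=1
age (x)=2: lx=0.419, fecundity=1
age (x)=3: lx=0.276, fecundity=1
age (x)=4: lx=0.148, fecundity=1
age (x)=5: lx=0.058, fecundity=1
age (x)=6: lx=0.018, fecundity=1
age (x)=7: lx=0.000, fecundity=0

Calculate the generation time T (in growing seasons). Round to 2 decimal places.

lx·mx: 0, 0.675, 0.419, 0.276, 0.148, 0.058, 0.018, 0 → R0 = 1.594
x·lx·mx: 0, 0.675, 0.838, 0.828, 0.592, 0.29, 0.108, 0 → Σ = 3.331
T = 3.331 / 1.594 = 2.089711… → 2.09

2.09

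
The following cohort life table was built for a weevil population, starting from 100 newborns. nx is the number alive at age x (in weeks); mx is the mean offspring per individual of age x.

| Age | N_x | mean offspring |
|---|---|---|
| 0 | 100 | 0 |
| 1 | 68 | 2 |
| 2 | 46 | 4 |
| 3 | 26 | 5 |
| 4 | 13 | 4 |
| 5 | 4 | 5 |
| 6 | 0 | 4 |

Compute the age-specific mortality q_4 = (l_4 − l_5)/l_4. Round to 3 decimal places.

0.692

lx = nx/n0 = nx/100: 1, 0.68, 0.46, 0.26, 0.13, 0.04, 0
q_4 = (l_4 − l_5) / l_4 = (0.13 − 0.04) / 0.13
     = 0.09 / 0.13 = 0.692308… → 0.692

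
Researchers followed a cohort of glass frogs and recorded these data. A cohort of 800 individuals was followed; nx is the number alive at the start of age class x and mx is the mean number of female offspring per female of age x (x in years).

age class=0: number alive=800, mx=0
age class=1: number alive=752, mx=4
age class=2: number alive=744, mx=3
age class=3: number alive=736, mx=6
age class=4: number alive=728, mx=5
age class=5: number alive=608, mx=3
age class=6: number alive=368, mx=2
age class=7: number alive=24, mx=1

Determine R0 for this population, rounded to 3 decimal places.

lx = nx/n0 = nx/800: 1, 0.94, 0.93, 0.92, 0.91, 0.76, 0.46, 0.03
lx·mx by age: 0, 3.76, 2.79, 5.52, 4.55, 2.28, 0.92, 0.03
R0 = Σ lx·mx = 19.85 → 19.850

19.850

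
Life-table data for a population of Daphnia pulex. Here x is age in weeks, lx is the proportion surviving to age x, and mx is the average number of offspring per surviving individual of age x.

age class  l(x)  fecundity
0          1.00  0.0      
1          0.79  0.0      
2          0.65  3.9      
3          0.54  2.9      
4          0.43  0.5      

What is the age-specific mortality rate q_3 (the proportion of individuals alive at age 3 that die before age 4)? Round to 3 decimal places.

q_3 = (l_3 − l_4) / l_3 = (0.54 − 0.43) / 0.54
     = 0.11 / 0.54 = 0.203704… → 0.204

0.204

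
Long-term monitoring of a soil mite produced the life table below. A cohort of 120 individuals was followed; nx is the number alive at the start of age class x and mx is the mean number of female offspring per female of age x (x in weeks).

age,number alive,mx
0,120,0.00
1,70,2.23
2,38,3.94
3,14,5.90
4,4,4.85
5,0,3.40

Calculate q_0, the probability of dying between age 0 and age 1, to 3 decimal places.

0.417

lx = nx/n0 = nx/120: 1, 0.58333…, 0.31667…, 0.11667…, 0.03333…, 0
q_0 = (l_0 − l_1) / l_0 = (1 − 0.583333…) / 1
     = 0.416667… / 1 = 0.416667… → 0.417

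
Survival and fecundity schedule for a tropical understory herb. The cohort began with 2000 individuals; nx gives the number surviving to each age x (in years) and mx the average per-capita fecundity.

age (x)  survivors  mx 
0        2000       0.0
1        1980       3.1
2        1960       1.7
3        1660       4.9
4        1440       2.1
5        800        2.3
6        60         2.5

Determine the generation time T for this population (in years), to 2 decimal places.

lx = nx/n0 = nx/2000: 1, 0.99, 0.98, 0.83, 0.72, 0.4, 0.03
lx·mx: 0, 3.069, 1.666, 4.067, 1.512, 0.92, 0.075 → R0 = 11.309
x·lx·mx: 0, 3.069, 3.332, 12.201, 6.048, 4.6, 0.45 → Σ = 29.7
T = 29.7 / 11.309 = 2.626227… → 2.63

2.63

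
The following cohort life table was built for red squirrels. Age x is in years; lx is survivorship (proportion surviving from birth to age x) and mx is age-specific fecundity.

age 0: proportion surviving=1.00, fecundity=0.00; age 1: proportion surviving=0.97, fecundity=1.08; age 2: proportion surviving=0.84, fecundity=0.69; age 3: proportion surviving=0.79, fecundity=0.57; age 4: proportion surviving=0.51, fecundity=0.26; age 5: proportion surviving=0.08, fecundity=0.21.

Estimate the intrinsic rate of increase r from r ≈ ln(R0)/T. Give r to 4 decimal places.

R0 = Σ lx·mx = 0 + 1.0476 + 0.5796 + 0.4503 + 0.1326 + 0.0168 = 2.2269
Σ x·lx·mx = 4.1721; T = 4.1721/2.2269 = 1.8735…
r ≈ ln(R0)/T = ln(2.2269)/1.8735… = 0.427334… → 0.4273

0.4273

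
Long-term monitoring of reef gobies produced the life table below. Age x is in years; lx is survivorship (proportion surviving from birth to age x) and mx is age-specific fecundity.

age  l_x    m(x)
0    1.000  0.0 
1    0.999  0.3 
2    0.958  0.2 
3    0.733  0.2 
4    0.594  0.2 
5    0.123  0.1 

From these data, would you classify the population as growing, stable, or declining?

R0 = Σ lx·mx = 0 + 0.2997 + 0.1916 + 0.1466 + 0.1188 + 0.0123 = 0.769
R0 < 1, so the population is declining.

declining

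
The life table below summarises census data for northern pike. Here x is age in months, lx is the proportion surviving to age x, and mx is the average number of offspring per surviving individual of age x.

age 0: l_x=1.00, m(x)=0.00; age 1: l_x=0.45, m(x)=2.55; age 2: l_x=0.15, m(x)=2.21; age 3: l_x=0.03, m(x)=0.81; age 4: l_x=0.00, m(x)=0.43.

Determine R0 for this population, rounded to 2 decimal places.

lx·mx by age: 0, 1.1475, 0.3315, 0.0243, 0
R0 = Σ lx·mx = 1.5033 → 1.50

1.50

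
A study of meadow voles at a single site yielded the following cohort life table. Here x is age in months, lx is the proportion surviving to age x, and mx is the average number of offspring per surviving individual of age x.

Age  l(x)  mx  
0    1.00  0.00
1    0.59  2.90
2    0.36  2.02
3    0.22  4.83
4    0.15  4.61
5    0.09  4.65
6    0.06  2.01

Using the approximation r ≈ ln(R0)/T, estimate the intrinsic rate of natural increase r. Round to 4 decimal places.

0.6161

R0 = Σ lx·mx = 0 + 1.711 + 0.7272 + 1.0626 + 0.6915 + 0.4185 + 0.1206 = 4.7314
Σ x·lx·mx = 11.9353; T = 11.9353/4.7314 = 2.52257…
r ≈ ln(R0)/T = ln(4.7314)/2.52257… = 0.616125… → 0.6161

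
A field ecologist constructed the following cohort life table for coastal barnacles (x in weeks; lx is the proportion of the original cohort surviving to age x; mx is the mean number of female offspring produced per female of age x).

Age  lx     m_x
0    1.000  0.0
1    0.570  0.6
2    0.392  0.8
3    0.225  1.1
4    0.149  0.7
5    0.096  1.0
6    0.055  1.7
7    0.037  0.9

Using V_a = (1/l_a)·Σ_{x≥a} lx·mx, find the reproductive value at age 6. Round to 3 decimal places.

lx·mx for x ≥ 6: 0.0935, 0.0333 → sum = 0.1268
V_6 = 0.1268 / l_6 = 0.1268 / 0.055 = 2.305455… → 2.305

2.305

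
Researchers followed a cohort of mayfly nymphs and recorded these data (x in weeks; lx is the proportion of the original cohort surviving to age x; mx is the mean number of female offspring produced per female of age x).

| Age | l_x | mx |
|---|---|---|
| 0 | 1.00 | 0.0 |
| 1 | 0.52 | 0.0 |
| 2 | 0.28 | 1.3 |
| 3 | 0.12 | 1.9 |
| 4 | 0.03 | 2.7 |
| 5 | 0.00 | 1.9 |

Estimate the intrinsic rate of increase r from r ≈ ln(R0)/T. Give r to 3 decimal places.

R0 = Σ lx·mx = 0 + 0 + 0.364 + 0.228 + 0.081 + 0 = 0.673
Σ x·lx·mx = 1.736; T = 1.736/0.673 = 2.57949…
r ≈ ln(R0)/T = ln(0.673)/2.57949… = -0.15352… → -0.154

-0.154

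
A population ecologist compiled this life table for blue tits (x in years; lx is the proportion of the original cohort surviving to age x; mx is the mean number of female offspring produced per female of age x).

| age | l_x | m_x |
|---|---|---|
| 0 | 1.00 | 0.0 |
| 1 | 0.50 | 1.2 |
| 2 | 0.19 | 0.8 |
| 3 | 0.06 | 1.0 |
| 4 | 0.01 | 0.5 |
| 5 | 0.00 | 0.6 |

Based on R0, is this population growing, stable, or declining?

R0 = Σ lx·mx = 0 + 0.6 + 0.152 + 0.06 + 0.005 + 0 = 0.817
R0 < 1, so the population is declining.

declining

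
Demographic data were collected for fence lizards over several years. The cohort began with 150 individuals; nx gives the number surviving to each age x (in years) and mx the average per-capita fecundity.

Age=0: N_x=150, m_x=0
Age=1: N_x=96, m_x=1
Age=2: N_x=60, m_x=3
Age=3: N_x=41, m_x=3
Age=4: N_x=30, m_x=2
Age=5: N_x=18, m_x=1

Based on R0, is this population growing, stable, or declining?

growing

lx = nx/n0 = nx/150: 1, 0.64, 0.4, 0.27333…, 0.2, 0.12
R0 = Σ lx·mx = 0 + 0.64 + 1.2 + 0.82… + 0.4 + 0.12 = 3.18…
R0 > 1, so the population is growing.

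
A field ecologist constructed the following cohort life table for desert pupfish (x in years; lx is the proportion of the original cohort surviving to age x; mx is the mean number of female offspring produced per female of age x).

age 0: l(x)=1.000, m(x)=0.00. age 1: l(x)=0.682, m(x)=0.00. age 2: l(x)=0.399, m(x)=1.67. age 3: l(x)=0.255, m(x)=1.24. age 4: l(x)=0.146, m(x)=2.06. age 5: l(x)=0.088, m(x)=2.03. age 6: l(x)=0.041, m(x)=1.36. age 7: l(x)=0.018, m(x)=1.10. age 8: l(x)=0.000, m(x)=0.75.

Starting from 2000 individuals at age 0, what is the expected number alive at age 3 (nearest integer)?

510

Expected survivors = N0 · l_3 = 2000 × 0.255 = 510 → 510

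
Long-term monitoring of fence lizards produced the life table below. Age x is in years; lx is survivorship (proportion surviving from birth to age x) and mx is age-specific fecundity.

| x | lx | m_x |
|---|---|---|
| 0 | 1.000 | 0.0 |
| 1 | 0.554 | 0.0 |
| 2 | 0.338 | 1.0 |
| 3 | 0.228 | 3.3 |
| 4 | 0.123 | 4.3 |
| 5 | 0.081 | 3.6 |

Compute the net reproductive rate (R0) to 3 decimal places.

1.911

lx·mx by age: 0, 0, 0.338, 0.7524, 0.5289, 0.2916
R0 = Σ lx·mx = 1.9109 → 1.911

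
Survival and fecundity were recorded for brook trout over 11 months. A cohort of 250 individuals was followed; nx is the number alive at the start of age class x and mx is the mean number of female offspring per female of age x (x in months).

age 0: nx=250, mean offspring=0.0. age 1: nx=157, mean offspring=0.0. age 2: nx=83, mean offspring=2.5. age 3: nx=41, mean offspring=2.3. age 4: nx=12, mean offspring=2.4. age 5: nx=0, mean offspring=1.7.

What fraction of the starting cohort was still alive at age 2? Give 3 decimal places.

0.332

l_2 = n_2/n_0 = 83/250 = 0.332 → 0.332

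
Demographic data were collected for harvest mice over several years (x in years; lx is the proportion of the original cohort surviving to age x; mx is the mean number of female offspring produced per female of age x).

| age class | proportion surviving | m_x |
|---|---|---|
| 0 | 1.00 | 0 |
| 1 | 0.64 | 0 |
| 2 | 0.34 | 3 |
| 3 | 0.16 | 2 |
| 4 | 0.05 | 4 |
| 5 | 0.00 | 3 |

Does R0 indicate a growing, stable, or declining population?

growing

R0 = Σ lx·mx = 0 + 0 + 1.02 + 0.32 + 0.2 + 0 = 1.54
R0 > 1, so the population is growing.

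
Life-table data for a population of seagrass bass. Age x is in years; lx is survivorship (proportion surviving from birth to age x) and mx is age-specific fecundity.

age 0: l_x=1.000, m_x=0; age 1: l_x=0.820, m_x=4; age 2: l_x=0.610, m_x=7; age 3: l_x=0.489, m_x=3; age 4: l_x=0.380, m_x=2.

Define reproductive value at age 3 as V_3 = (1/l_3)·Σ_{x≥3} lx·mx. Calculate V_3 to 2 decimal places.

4.55

lx·mx for x ≥ 3: 1.467, 0.76 → sum = 2.227
V_3 = 2.227 / l_3 = 2.227 / 0.489 = 4.554192… → 4.55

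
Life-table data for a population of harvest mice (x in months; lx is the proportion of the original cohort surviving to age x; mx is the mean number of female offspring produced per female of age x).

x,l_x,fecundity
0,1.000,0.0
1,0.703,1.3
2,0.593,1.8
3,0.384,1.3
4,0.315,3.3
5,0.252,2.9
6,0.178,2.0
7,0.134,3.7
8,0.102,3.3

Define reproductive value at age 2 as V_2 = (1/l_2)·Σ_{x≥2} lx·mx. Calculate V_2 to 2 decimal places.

lx·mx for x ≥ 2: 1.0674, 0.4992, 1.0395, 0.7308, 0.356, 0.4958, 0.3366 → sum = 4.5253
V_2 = 4.5253 / l_2 = 4.5253 / 0.593 = 7.631197… → 7.63

7.63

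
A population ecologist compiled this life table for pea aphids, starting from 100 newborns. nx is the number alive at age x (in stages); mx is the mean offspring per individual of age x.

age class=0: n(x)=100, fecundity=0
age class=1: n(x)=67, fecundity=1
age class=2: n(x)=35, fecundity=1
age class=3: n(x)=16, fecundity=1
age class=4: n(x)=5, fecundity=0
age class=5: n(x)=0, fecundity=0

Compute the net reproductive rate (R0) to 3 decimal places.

1.180

lx = nx/n0 = nx/100: 1, 0.67, 0.35, 0.16, 0.05, 0
lx·mx by age: 0, 0.67, 0.35, 0.16, 0, 0
R0 = Σ lx·mx = 1.18 → 1.180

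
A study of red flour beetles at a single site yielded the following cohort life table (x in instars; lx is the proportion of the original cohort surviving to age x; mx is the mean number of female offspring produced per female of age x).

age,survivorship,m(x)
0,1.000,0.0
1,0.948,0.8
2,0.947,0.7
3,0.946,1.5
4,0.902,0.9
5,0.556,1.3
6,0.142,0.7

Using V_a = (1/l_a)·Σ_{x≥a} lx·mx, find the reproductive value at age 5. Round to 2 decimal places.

lx·mx for x ≥ 5: 0.7228, 0.0994 → sum = 0.8222
V_5 = 0.8222 / l_5 = 0.8222 / 0.556 = 1.478777… → 1.48

1.48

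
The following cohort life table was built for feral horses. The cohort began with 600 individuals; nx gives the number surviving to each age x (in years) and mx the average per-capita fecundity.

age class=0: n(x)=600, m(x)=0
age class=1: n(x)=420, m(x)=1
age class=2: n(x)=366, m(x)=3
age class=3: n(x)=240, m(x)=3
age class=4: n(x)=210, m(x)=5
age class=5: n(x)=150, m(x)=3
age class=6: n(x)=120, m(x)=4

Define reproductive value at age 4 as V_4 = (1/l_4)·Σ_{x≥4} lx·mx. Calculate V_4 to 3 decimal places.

lx = nx/n0 = nx/600: 1, 0.7, 0.61, 0.4, 0.35, 0.25, 0.2
lx·mx for x ≥ 4: 1.75, 0.75, 0.8 → sum = 3.3
V_4 = 3.3 / l_4 = 3.3 / 0.35 = 9.428571… → 9.429

9.429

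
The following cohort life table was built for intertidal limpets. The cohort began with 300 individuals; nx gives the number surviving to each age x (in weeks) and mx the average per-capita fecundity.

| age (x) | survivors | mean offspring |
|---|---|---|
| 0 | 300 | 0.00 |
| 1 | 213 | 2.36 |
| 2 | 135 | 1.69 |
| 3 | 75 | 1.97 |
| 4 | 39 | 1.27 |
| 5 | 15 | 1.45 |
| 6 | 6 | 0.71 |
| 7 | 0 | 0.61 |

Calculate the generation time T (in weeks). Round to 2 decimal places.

1.82

lx = nx/n0 = nx/300: 1, 0.71, 0.45, 0.25, 0.13, 0.05, 0.02, 0
lx·mx: 0, 1.6756, 0.7605, 0.4925, 0.1651, 0.0725, 0.0142, 0 → R0 = 3.1804
x·lx·mx: 0, 1.6756, 1.521, 1.4775, 0.6604, 0.3625, 0.0852, 0 → Σ = 5.7822
T = 5.7822 / 3.1804 = 1.818073… → 1.82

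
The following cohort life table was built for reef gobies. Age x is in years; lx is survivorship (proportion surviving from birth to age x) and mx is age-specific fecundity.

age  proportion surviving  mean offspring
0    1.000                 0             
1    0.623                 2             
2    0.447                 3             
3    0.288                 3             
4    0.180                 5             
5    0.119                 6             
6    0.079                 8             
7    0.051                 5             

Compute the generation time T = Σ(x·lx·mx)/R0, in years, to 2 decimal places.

3.24

lx·mx: 0, 1.246, 1.341, 0.864, 0.9, 0.714, 0.632, 0.255 → R0 = 5.952
x·lx·mx: 0, 1.246, 2.682, 2.592, 3.6, 3.57, 3.792, 1.785 → Σ = 19.267
T = 19.267 / 5.952 = 3.237063… → 3.24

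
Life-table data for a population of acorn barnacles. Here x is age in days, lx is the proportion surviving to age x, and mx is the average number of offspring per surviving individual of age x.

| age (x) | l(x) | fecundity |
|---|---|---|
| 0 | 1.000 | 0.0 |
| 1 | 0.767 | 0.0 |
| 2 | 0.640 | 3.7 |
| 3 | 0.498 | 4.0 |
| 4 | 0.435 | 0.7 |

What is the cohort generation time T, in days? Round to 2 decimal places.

lx·mx: 0, 0, 2.368, 1.992, 0.3045 → R0 = 4.6645
x·lx·mx: 0, 0, 4.736, 5.976, 1.218 → Σ = 11.93
T = 11.93 / 4.6645 = 2.557616… → 2.56

2.56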